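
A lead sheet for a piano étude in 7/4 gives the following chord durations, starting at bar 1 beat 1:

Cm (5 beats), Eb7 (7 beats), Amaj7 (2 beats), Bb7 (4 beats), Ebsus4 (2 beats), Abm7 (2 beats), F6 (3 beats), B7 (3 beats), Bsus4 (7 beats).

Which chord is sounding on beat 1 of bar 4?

Beat 1 of bar 4 is beat (4−1)×7 + 1 = 22 overall.
Running totals: Cm ends at 5, Eb7 ends at 12, Amaj7 ends at 14, Bb7 ends at 18, Ebsus4 ends at 20, Abm7 ends at 22.
Beat 22 falls within Abm7.

Abm7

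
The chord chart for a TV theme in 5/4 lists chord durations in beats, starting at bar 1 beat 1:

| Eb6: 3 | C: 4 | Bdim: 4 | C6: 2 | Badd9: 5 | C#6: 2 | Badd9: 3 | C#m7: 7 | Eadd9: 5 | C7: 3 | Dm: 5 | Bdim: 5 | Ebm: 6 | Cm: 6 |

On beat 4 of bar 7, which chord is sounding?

Beat 4 of bar 7 is beat (7−1)×5 + 4 = 34 overall.
Running totals: Eb6 ends at 3, C ends at 7, Bdim ends at 11, C6 ends at 13, Badd9 ends at 18, C#6 ends at 20, Badd9 ends at 23, C#m7 ends at 30, Eadd9 ends at 35.
Beat 34 falls within Eadd9.

Eadd9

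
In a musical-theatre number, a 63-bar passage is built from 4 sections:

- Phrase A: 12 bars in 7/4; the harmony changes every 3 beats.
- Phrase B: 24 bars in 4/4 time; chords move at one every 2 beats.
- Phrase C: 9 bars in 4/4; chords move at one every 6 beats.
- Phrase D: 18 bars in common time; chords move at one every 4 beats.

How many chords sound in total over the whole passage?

A: 12 bars × 7 beats = 84 beats; 3 beats/chord → 28 chords.
B: 24 bars × 4 beats = 96 beats; 2 beats/chord → 48 chords.
C: 9 bars × 4 beats = 36 beats; 6 beats/chord → 6 chords.
D: 18 bars × 4 beats = 72 beats; 4 beats/chord → 18 chords.
Total: 28 + 48 + 6 + 18 = 100.

100 chords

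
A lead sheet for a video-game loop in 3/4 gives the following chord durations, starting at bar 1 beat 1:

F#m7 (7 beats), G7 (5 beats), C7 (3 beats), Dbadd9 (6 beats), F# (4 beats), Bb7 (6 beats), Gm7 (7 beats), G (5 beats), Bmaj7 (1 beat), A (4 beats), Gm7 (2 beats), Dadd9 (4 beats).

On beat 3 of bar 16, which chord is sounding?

Beat 3 of bar 16 is beat (16−1)×3 + 3 = 48 overall.
Running totals: F#m7 ends at 7, G7 ends at 12, C7 ends at 15, Dbadd9 ends at 21, F# ends at 25, Bb7 ends at 31, Gm7 ends at 38, G ends at 43, Bmaj7 ends at 44, A ends at 48.
Beat 48 falls within A.

A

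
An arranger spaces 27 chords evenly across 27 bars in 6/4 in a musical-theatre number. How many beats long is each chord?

6 beats

27 bars × 6 beats/bar = 162 beats total.
162 beats ÷ 27 chords = 6 beats per chord.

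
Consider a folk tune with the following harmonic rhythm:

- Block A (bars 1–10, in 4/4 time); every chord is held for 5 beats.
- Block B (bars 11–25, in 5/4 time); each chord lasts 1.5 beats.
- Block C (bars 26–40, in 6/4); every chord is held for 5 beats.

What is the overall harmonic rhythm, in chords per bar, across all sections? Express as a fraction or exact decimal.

1.9 chords per bar

A: 10 × 4 = 40 beats ÷ 5 = 8 chords.
B: 15 × 5 = 75 beats ÷ 1.5 = 50 chords.
C: 15 × 6 = 90 beats ÷ 5 = 18 chords.
Overall: 76 chords over 40 bars → 76/40 = 1.9 chords per bar.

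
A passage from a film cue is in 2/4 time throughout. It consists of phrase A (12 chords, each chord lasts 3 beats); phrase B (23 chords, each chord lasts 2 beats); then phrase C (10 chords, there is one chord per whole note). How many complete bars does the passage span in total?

61 bars

A: 12 × 3 = 36 beats = 18 bars.
B: 23 × 2 = 46 beats = 23 bars.
C: 10 × 4 = 40 beats = 20 bars.
Total: 18 + 23 + 20 = 61 bars.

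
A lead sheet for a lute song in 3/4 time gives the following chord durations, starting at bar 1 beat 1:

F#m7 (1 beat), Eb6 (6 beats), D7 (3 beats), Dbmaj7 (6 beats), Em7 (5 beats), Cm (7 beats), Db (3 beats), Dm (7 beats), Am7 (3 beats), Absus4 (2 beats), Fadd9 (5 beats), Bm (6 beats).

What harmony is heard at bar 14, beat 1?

Beat 1 of bar 14 is beat (14−1)×3 + 1 = 40 overall.
Running totals: F#m7 ends at 1, Eb6 ends at 7, D7 ends at 10, Dbmaj7 ends at 16, Em7 ends at 21, Cm ends at 28, Db ends at 31, Dm ends at 38, Am7 ends at 41.
Beat 40 falls within Am7.

Am7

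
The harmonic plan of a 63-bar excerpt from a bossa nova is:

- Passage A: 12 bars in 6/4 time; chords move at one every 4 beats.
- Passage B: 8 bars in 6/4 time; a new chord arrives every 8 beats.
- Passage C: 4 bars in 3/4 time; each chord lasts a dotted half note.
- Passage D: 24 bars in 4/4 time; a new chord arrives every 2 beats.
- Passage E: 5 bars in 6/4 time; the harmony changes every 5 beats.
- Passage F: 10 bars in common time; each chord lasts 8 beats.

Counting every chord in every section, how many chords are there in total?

87 chords

A: 12 bars × 6 beats = 72 beats; 4 beats/chord → 18 chords.
B: 8 bars × 6 beats = 48 beats; 8 beats/chord → 6 chords.
C: 4 bars × 3 beats = 12 beats; 3 beats/chord → 4 chords.
D: 24 bars × 4 beats = 96 beats; 2 beats/chord → 48 chords.
E: 5 bars × 6 beats = 30 beats; 5 beats/chord → 6 chords.
F: 10 bars × 4 beats = 40 beats; 8 beats/chord → 5 chords.
Total: 18 + 6 + 4 + 48 + 6 + 5 = 87.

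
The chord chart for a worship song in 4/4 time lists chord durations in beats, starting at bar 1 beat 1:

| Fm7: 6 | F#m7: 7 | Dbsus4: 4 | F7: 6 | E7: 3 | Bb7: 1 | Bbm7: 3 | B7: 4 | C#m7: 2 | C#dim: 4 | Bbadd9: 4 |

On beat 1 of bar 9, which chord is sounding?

Beat 1 of bar 9 is beat (9−1)×4 + 1 = 33 overall.
Running totals: Fm7 ends at 6, F#m7 ends at 13, Dbsus4 ends at 17, F7 ends at 23, E7 ends at 26, Bb7 ends at 27, Bbm7 ends at 30, B7 ends at 34.
Beat 33 falls within B7.

B7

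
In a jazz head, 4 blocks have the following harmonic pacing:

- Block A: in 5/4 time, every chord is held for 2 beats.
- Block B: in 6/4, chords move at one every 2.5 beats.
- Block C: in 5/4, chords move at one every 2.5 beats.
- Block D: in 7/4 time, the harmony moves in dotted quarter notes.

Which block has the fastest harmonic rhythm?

Block D

A: 5/2 = 2.5 chords/bar.
B: 6/2.5 = 2.4 chords/bar.
C: 5/2.5 = 2 chords/bar.
D: 7/1.5 = 14/3 chords/bar.
Fastest is D at 14/3 chords/bar.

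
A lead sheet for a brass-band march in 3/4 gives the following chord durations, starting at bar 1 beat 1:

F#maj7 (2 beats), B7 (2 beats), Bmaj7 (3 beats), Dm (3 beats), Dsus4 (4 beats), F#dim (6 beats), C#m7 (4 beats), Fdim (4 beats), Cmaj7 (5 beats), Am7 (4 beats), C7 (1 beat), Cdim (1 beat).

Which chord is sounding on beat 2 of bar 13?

Beat 2 of bar 13 is beat (13−1)×3 + 2 = 38 overall.
Running totals: F#maj7 ends at 2, B7 ends at 4, Bmaj7 ends at 7, Dm ends at 10, Dsus4 ends at 14, F#dim ends at 20, C#m7 ends at 24, Fdim ends at 28, Cmaj7 ends at 33, Am7 ends at 37, C7 ends at 38.
Beat 38 falls within C7.

C7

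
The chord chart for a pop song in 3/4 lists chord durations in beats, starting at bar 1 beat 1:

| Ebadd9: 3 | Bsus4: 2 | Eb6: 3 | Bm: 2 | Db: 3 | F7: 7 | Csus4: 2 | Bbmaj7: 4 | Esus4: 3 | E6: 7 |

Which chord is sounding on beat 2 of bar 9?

Beat 2 of bar 9 is beat (9−1)×3 + 2 = 26 overall.
Running totals: Ebadd9 ends at 3, Bsus4 ends at 5, Eb6 ends at 8, Bm ends at 10, Db ends at 13, F7 ends at 20, Csus4 ends at 22, Bbmaj7 ends at 26.
Beat 26 falls within Bbmaj7.

Bbmaj7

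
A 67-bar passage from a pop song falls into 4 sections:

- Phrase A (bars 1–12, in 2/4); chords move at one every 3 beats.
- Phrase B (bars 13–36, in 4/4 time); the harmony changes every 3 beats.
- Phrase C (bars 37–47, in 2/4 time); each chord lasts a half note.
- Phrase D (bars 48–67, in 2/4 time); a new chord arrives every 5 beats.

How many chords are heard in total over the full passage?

A: 12 bars × 2 beats = 24 beats; 3 beats/chord → 8 chords.
B: 24 bars × 4 beats = 96 beats; 3 beats/chord → 32 chords.
C: 11 bars × 2 beats = 22 beats; 2 beats/chord → 11 chords.
D: 20 bars × 2 beats = 40 beats; 5 beats/chord → 8 chords.
Total: 8 + 32 + 11 + 8 = 59.

59 chords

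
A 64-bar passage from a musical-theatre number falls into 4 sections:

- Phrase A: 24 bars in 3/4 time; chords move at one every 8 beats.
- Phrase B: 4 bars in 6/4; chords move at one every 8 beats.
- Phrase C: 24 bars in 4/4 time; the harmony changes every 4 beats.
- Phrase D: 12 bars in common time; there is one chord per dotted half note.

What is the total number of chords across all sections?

52 chords

A: 24·3 = 72 beats, 72/8 = 9 chords.
B: 4·6 = 24 beats, 24/8 = 3 chords.
C: 24·4 = 96 beats, 96/4 = 24 chords.
D: 12·4 = 48 beats, 48/3 = 16 chords.
Total: 9 + 3 + 24 + 16 = 52.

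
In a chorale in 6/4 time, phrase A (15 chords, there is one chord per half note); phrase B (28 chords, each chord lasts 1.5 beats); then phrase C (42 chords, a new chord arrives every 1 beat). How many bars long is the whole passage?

A: 15 × 2 = 30 beats = 5 bars.
B: 28 × 1.5 = 42 beats = 7 bars.
C: 42 × 1 = 42 beats = 7 bars.
Total: 5 + 7 + 7 = 19 bars.

19 bars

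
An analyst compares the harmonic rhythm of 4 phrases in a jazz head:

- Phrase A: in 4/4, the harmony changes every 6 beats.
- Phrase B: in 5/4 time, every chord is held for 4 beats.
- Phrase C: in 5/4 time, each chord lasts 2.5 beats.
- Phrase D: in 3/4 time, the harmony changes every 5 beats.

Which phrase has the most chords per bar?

A: 4 beats/bar ÷ 6 beats/chord = 2/3 chords/bar.
B: 5 beats/bar ÷ 4 beats/chord = 1.25 chords/bar.
C: 5 beats/bar ÷ 2.5 beats/chord = 2 chords/bar.
D: 3 beats/bar ÷ 5 beats/chord = 0.6 chords/bar.
Fastest is C at 2 chords/bar.

Phrase C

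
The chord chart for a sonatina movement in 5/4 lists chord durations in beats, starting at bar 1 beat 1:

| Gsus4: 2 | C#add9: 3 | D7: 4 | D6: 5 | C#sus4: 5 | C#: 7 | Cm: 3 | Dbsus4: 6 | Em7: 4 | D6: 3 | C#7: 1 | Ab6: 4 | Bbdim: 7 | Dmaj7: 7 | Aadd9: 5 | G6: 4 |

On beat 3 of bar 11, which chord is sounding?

Beat 3 of bar 11 is beat (11−1)×5 + 3 = 53 overall.
Running totals: Gsus4 ends at 2, C#add9 ends at 5, D7 ends at 9, D6 ends at 14, C#sus4 ends at 19, C# ends at 26, Cm ends at 29, Dbsus4 ends at 35, Em7 ends at 39, D6 ends at 42, C#7 ends at 43, Ab6 ends at 47, Bbdim ends at 54.
Beat 53 falls within Bbdim.

Bbdim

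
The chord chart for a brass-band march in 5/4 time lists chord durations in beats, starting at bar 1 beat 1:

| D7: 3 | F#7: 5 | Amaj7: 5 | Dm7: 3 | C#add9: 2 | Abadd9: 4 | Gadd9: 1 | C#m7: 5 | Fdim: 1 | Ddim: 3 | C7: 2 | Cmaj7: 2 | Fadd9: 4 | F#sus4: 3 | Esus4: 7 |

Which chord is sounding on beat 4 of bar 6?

Fdim

Beat 4 of bar 6 is beat (6−1)×5 + 4 = 29 overall.
Running totals: D7 ends at 3, F#7 ends at 8, Amaj7 ends at 13, Dm7 ends at 16, C#add9 ends at 18, Abadd9 ends at 22, Gadd9 ends at 23, C#m7 ends at 28, Fdim ends at 29.
Beat 29 falls within Fdim.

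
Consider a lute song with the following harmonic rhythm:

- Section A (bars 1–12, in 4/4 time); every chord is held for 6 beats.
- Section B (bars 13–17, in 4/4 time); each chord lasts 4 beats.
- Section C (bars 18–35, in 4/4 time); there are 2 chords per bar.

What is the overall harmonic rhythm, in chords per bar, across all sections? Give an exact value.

A: 12 bars of 4 beats is 48 beats; at 6 beats each that's 8 chords.
B: 5 bars of 4 beats is 20 beats; at 4 beats each that's 5 chords.
C: 18 bars of 4 beats is 72 beats; at 2 beats each that's 36 chords.
Overall: 49 chords over 35 bars → 49/35 = 1.4 chords per bar.

1.4 chords per bar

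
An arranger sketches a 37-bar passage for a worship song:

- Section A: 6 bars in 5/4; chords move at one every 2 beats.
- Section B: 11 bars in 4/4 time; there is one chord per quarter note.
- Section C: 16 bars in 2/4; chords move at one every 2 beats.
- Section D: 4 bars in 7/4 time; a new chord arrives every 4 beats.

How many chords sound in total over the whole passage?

A: 6·5 = 30 beats, 30/2 = 15 chords.
B: 11·4 = 44 beats, 44/1 = 44 chords.
C: 16·2 = 32 beats, 32/2 = 16 chords.
D: 4·7 = 28 beats, 28/4 = 7 chords.
Total: 15 + 44 + 16 + 7 = 82.

82 chords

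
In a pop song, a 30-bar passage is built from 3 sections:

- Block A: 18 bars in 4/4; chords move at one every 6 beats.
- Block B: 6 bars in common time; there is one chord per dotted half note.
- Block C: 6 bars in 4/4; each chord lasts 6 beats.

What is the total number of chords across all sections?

24 chords

A has 72 beats and chords last 6 each, so 12 chords.
B has 24 beats and chords last 3 each, so 8 chords.
C has 24 beats and chords last 6 each, so 4 chords.
Total: 12 + 8 + 4 = 24.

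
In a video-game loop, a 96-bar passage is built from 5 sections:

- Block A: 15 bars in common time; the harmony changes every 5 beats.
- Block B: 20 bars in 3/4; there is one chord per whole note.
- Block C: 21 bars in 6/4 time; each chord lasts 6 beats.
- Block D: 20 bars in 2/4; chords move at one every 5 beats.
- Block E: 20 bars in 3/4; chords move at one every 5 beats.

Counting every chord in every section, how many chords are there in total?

68 chords

A: 15·4 = 60 beats, 60/5 = 12 chords.
B: 20·3 = 60 beats, 60/4 = 15 chords.
C: 21·6 = 126 beats, 126/6 = 21 chords.
D: 20·2 = 40 beats, 40/5 = 8 chords.
E: 20·3 = 60 beats, 60/5 = 12 chords.
Total: 12 + 15 + 21 + 8 + 12 = 68.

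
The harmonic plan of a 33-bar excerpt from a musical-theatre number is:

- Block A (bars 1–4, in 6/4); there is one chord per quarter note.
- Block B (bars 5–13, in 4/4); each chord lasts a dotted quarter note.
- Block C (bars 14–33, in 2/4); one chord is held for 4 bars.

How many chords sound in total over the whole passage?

A: 4·6 = 24 beats, 24/1 = 24 chords.
B: 9·4 = 36 beats, 36/1.5 = 24 chords.
C: 20·2 = 40 beats, 40/8 = 5 chords.
Total: 24 + 24 + 5 = 53.

53 chords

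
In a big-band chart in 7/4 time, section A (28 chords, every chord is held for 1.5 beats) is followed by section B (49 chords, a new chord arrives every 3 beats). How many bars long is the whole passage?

27 bars

A: 28 × 1.5 = 42 beats = 6 bars.
B: 49 × 3 = 147 beats = 21 bars.
Total: 6 + 21 = 27 bars.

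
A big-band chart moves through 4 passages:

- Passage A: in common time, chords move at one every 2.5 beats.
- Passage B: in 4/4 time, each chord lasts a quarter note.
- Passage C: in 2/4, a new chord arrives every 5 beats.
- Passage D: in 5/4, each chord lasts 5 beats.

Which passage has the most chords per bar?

Passage B

A: each chord is 2.5 beats in 4/4, so 1.6 per bar.
B: each chord is 1 beat in 4/4, so 4 per bar.
C: each chord is 5 beats in 2/4, so 0.4 per bar.
D: each chord is 5 beats in 5/4, so 1 per bar.
Fastest is B at 4 chords/bar.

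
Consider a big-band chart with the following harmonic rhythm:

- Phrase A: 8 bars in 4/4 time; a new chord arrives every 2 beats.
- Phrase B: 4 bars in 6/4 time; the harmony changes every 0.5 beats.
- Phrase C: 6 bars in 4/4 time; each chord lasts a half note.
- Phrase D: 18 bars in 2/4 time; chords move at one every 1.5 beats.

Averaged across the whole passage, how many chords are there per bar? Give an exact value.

25/9 chords per bar

A: 8 × 4 = 32 beats ÷ 2 = 16 chords.
B: 4 × 6 = 24 beats ÷ 0.5 = 48 chords.
C: 6 × 4 = 24 beats ÷ 2 = 12 chords.
D: 18 × 2 = 36 beats ÷ 1.5 = 24 chords.
Overall: 100 chords over 36 bars → 100/36 = 25/9 chords per bar.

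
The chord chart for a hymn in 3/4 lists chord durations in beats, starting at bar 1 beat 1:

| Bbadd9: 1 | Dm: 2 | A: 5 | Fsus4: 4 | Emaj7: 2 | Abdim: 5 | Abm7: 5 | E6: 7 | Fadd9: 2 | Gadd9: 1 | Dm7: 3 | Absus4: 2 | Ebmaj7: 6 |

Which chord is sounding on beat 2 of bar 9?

E6

Beat 2 of bar 9 is beat (9−1)×3 + 2 = 26 overall.
Running totals: Bbadd9 ends at 1, Dm ends at 3, A ends at 8, Fsus4 ends at 12, Emaj7 ends at 14, Abdim ends at 19, Abm7 ends at 24, E6 ends at 31.
Beat 26 falls within E6.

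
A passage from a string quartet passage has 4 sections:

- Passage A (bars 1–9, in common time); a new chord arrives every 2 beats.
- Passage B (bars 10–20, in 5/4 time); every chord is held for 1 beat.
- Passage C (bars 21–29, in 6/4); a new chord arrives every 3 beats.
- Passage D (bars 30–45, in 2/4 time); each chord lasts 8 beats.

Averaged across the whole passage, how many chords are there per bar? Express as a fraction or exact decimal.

A: 9 bars of 4 beats is 36 beats; at 2 beats each that's 18 chords.
B: 11 bars of 5 beats is 55 beats; at 1 beat each that's 55 chords.
C: 9 bars of 6 beats is 54 beats; at 3 beats each that's 18 chords.
D: 16 bars of 2 beats is 32 beats; at 8 beats each that's 4 chords.
Overall: 95 chords over 45 bars → 95/45 = 19/9 chords per bar.

19/9 chords per bar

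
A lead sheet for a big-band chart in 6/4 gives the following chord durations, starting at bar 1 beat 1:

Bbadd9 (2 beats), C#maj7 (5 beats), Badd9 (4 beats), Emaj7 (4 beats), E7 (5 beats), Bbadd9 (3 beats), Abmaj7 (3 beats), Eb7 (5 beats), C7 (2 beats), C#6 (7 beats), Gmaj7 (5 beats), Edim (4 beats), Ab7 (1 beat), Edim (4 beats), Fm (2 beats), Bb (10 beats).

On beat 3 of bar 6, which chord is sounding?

C7

Beat 3 of bar 6 is beat (6−1)×6 + 3 = 33 overall.
Running totals: Bbadd9 ends at 2, C#maj7 ends at 7, Badd9 ends at 11, Emaj7 ends at 15, E7 ends at 20, Bbadd9 ends at 23, Abmaj7 ends at 26, Eb7 ends at 31, C7 ends at 33.
Beat 33 falls within C7.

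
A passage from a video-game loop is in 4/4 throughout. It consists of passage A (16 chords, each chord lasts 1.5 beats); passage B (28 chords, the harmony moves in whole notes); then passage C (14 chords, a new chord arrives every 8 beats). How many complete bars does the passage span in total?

62 bars

A: 16 × 1.5 = 24 beats = 6 bars.
B: 28 × 4 = 112 beats = 28 bars.
C: 14 × 8 = 112 beats = 28 bars.
Total: 6 + 28 + 28 = 62 bars.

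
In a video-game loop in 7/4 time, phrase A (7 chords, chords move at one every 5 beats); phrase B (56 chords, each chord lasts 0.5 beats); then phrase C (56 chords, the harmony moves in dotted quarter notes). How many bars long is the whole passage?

A: 7 × 5 = 35 beats = 5 bars.
B: 56 × 0.5 = 28 beats = 4 bars.
C: 56 × 1.5 = 84 beats = 12 bars.
Total: 5 + 4 + 12 = 21 bars.

21 bars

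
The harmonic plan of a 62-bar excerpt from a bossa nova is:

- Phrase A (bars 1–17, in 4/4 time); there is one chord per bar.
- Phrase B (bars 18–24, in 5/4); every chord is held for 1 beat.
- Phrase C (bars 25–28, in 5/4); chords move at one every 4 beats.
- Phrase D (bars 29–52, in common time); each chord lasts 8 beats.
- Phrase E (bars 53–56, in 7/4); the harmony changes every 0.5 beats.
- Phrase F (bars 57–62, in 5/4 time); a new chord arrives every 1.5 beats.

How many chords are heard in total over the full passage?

145 chords

A has 68 beats and chords last 4 each, so 17 chords.
B has 35 beats and chords last 1 each, so 35 chords.
C has 20 beats and chords last 4 each, so 5 chords.
D has 96 beats and chords last 8 each, so 12 chords.
E has 28 beats and chords last 0.5 each, so 56 chords.
F has 30 beats and chords last 1.5 each, so 20 chords.
Total: 17 + 35 + 5 + 12 + 56 + 20 = 145.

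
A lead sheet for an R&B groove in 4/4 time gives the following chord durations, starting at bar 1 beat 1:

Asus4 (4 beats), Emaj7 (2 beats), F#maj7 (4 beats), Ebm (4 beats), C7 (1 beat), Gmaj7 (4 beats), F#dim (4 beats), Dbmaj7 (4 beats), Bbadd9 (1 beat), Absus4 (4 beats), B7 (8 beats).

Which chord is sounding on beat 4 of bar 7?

Bbadd9

Beat 4 of bar 7 is beat (7−1)×4 + 4 = 28 overall.
Running totals: Asus4 ends at 4, Emaj7 ends at 6, F#maj7 ends at 10, Ebm ends at 14, C7 ends at 15, Gmaj7 ends at 19, F#dim ends at 23, Dbmaj7 ends at 27, Bbadd9 ends at 28.
Beat 28 falls within Bbadd9.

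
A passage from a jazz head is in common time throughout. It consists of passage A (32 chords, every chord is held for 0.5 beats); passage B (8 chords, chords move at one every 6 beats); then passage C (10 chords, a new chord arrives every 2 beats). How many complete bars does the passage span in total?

21 bars

A: 32 × 0.5 = 16 beats = 4 bars.
B: 8 × 6 = 48 beats = 12 bars.
C: 10 × 2 = 20 beats = 5 bars.
Total: 4 + 12 + 5 = 21 bars.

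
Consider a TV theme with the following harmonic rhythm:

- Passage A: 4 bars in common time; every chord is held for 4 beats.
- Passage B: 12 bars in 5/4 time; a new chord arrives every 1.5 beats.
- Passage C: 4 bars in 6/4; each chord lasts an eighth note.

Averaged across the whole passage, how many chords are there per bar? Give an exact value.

4.6 chords per bar

A: 4 bars of 4 beats is 16 beats; at 4 beats each that's 4 chords.
B: 12 bars of 5 beats is 60 beats; at 1.5 beats each that's 40 chords.
C: 4 bars of 6 beats is 24 beats; at 0.5 beats each that's 48 chords.
Overall: 92 chords over 20 bars → 92/20 = 4.6 chords per bar.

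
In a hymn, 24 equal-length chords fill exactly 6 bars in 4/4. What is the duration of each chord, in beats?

6 bars × 4 beats/bar = 24 beats total.
24 beats ÷ 24 chords = 1 beats per chord.
(That is a quarter note.)

1 beat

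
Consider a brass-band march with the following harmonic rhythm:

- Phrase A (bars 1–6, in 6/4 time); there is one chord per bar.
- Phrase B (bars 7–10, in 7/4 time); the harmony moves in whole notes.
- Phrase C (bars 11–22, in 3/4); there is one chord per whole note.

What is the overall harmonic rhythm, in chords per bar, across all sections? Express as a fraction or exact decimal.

1 chords per bar

A: 6 bars of 6 beats is 36 beats; at 6 beats each that's 6 chords.
B: 4 bars of 7 beats is 28 beats; at 4 beats each that's 7 chords.
C: 12 bars of 3 beats is 36 beats; at 4 beats each that's 9 chords.
Overall: 22 chords over 22 bars → 22/22 = 1 chords per bar.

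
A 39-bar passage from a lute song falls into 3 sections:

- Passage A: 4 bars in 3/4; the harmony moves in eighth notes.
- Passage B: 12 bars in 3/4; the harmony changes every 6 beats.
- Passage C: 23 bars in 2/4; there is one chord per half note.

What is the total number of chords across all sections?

A has 12 beats and chords last 0.5 each, so 24 chords.
B has 36 beats and chords last 6 each, so 6 chords.
C has 46 beats and chords last 2 each, so 23 chords.
Total: 24 + 6 + 23 = 53.

53 chords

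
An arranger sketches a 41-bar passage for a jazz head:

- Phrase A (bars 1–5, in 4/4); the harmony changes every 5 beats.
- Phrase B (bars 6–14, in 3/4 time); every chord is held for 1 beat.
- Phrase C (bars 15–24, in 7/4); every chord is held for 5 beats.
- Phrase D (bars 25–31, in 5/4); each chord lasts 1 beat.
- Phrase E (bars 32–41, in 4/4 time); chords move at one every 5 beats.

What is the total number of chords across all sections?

A: 5·4 = 20 beats, 20/5 = 4 chords.
B: 9·3 = 27 beats, 27/1 = 27 chords.
C: 10·7 = 70 beats, 70/5 = 14 chords.
D: 7·5 = 35 beats, 35/1 = 35 chords.
E: 10·4 = 40 beats, 40/5 = 8 chords.
Total: 4 + 27 + 14 + 35 + 8 = 88.

88 chords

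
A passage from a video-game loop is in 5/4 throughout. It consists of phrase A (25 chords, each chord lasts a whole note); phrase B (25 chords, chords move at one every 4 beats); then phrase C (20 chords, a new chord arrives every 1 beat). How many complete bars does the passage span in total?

A: 25 × 4 = 100 beats = 20 bars.
B: 25 × 4 = 100 beats = 20 bars.
C: 20 × 1 = 20 beats = 4 bars.
Total: 20 + 20 + 4 = 44 bars.

44 bars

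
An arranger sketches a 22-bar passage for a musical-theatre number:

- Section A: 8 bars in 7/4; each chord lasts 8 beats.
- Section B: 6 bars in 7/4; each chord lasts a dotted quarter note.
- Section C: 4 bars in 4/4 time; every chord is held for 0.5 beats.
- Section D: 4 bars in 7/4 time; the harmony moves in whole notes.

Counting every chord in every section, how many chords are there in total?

A: 8·7 = 56 beats, 56/8 = 7 chords.
B: 6·7 = 42 beats, 42/1.5 = 28 chords.
C: 4·4 = 16 beats, 16/0.5 = 32 chords.
D: 4·7 = 28 beats, 28/4 = 7 chords.
Total: 7 + 28 + 32 + 7 = 74.

74 chords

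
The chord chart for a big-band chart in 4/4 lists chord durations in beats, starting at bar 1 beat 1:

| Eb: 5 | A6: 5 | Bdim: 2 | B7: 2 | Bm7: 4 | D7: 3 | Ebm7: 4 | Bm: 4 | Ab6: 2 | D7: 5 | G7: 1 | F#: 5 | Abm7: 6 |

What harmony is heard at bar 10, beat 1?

G7

Beat 1 of bar 10 is beat (10−1)×4 + 1 = 37 overall.
Running totals: Eb ends at 5, A6 ends at 10, Bdim ends at 12, B7 ends at 14, Bm7 ends at 18, D7 ends at 21, Ebm7 ends at 25, Bm ends at 29, Ab6 ends at 31, D7 ends at 36, G7 ends at 37.
Beat 37 falls within G7.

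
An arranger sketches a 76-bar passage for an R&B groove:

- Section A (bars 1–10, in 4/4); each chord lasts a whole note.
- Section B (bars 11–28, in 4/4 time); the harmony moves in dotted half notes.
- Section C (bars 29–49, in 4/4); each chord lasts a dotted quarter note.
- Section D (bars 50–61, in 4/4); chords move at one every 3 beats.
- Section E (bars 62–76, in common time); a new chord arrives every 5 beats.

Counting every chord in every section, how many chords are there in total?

118 chords

A has 40 beats and chords last 4 each, so 10 chords.
B has 72 beats and chords last 3 each, so 24 chords.
C has 84 beats and chords last 1.5 each, so 56 chords.
D has 48 beats and chords last 3 each, so 16 chords.
E has 60 beats and chords last 5 each, so 12 chords.
Total: 10 + 24 + 56 + 16 + 12 = 118.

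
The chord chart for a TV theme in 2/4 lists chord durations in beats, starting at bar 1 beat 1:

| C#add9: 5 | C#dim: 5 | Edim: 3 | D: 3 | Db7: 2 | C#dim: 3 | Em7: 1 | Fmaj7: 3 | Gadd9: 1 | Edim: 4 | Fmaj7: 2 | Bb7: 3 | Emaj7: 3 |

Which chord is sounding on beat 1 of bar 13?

Fmaj7

Beat 1 of bar 13 is beat (13−1)×2 + 1 = 25 overall.
Running totals: C#add9 ends at 5, C#dim ends at 10, Edim ends at 13, D ends at 16, Db7 ends at 18, C#dim ends at 21, Em7 ends at 22, Fmaj7 ends at 25.
Beat 25 falls within Fmaj7.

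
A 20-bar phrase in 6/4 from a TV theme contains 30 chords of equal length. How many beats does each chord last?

4 beats

20 bars × 6 beats/bar = 120 beats total.
120 beats ÷ 30 chords = 4 beats per chord.
(That is a whole note.)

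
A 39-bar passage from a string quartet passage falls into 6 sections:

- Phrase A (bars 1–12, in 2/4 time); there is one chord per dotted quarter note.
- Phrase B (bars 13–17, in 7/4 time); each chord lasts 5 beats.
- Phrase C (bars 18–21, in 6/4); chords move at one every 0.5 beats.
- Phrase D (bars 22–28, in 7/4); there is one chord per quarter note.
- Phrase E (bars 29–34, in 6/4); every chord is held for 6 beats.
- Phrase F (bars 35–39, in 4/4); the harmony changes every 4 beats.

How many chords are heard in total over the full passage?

A has 24 beats and chords last 1.5 each, so 16 chords.
B has 35 beats and chords last 5 each, so 7 chords.
C has 24 beats and chords last 0.5 each, so 48 chords.
D has 49 beats and chords last 1 each, so 49 chords.
E has 36 beats and chords last 6 each, so 6 chords.
F has 20 beats and chords last 4 each, so 5 chords.
Total: 16 + 7 + 48 + 49 + 6 + 5 = 131.

131 chords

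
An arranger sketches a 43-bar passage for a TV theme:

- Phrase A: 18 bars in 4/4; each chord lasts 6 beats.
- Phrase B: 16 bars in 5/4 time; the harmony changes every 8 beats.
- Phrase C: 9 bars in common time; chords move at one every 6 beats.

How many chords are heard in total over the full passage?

28 chords

A: 18·4 = 72 beats, 72/6 = 12 chords.
B: 16·5 = 80 beats, 80/8 = 10 chords.
C: 9·4 = 36 beats, 36/6 = 6 chords.
Total: 12 + 10 + 6 = 28.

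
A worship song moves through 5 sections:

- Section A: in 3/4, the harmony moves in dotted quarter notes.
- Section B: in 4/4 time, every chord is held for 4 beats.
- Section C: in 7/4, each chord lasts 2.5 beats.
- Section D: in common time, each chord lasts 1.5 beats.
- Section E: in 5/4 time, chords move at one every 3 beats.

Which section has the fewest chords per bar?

Section B

A: 3/1.5 = 2 chords/bar.
B: 4/4 = 1 chord/bar.
C: 7/2.5 = 2.8 chords/bar.
D: 4/1.5 = 8/3 chords/bar.
E: 5/3 = 5/3 chords/bar.
Slowest is B at 1 chords/bar.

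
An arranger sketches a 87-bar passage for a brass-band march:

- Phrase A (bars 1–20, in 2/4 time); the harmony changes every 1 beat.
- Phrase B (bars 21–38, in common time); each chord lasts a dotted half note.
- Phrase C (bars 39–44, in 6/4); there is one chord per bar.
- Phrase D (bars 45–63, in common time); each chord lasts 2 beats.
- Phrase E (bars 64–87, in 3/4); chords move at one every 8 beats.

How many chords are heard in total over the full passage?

A: 20·2 = 40 beats, 40/1 = 40 chords.
B: 18·4 = 72 beats, 72/3 = 24 chords.
C: 6·6 = 36 beats, 36/6 = 6 chords.
D: 19·4 = 76 beats, 76/2 = 38 chords.
E: 24·3 = 72 beats, 72/8 = 9 chords.
Total: 40 + 24 + 6 + 38 + 9 = 117.

117 chords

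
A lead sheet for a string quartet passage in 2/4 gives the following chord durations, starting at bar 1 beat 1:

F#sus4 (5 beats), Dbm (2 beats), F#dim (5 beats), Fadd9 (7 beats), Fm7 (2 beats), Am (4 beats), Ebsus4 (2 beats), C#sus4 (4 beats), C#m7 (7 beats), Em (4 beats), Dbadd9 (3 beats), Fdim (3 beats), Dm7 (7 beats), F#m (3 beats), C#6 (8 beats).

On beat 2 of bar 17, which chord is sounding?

C#m7

Beat 2 of bar 17 is beat (17−1)×2 + 2 = 34 overall.
Running totals: F#sus4 ends at 5, Dbm ends at 7, F#dim ends at 12, Fadd9 ends at 19, Fm7 ends at 21, Am ends at 25, Ebsus4 ends at 27, C#sus4 ends at 31, C#m7 ends at 38.
Beat 34 falls within C#m7.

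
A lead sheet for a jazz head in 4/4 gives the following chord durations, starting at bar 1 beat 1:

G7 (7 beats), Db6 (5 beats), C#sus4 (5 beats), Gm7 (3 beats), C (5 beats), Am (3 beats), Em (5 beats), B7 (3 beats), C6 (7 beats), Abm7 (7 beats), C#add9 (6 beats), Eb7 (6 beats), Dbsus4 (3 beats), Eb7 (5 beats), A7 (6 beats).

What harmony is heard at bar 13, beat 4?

Beat 4 of bar 13 is beat (13−1)×4 + 4 = 52 overall.
Running totals: G7 ends at 7, Db6 ends at 12, C#sus4 ends at 17, Gm7 ends at 20, C ends at 25, Am ends at 28, Em ends at 33, B7 ends at 36, C6 ends at 43, Abm7 ends at 50, C#add9 ends at 56.
Beat 52 falls within C#add9.

C#add9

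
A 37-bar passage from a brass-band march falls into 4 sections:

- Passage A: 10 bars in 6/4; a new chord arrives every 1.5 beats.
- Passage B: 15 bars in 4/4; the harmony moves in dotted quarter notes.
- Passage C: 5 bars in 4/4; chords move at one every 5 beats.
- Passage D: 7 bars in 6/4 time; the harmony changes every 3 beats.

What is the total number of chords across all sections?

A: 10 bars × 6 beats = 60 beats; 1.5 beats/chord → 40 chords.
B: 15 bars × 4 beats = 60 beats; 1.5 beats/chord → 40 chords.
C: 5 bars × 4 beats = 20 beats; 5 beats/chord → 4 chords.
D: 7 bars × 6 beats = 42 beats; 3 beats/chord → 14 chords.
Total: 40 + 40 + 4 + 14 = 98.

98 chords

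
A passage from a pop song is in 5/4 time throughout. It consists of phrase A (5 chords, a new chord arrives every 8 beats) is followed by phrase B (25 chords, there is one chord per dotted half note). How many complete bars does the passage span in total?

23 bars

A: 5 × 8 = 40 beats = 8 bars.
B: 25 × 3 = 75 beats = 15 bars.
Total: 8 + 15 = 23 bars.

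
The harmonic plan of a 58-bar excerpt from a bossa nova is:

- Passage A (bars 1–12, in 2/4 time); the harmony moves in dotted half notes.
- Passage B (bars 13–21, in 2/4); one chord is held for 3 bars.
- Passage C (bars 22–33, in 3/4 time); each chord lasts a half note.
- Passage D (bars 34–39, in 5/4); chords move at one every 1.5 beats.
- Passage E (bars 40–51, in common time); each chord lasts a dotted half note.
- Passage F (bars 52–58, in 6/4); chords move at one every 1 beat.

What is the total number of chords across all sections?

107 chords

A has 24 beats and chords last 3 each, so 8 chords.
B has 18 beats and chords last 6 each, so 3 chords.
C has 36 beats and chords last 2 each, so 18 chords.
D has 30 beats and chords last 1.5 each, so 20 chords.
E has 48 beats and chords last 3 each, so 16 chords.
F has 42 beats and chords last 1 each, so 42 chords.
Total: 8 + 3 + 18 + 20 + 16 + 42 = 107.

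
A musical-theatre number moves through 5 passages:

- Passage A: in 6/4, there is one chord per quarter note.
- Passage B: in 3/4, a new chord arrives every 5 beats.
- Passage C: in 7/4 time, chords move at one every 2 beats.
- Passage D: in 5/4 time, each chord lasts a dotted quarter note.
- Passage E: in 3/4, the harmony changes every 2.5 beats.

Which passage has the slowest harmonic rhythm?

A: 6/1 = 6 chords/bar.
B: 3/5 = 0.6 chords/bar.
C: 7/2 = 3.5 chords/bar.
D: 5/1.5 = 10/3 chords/bar.
E: 3/2.5 = 1.2 chords/bar.
Slowest is B at 0.6 chords/bar.

Passage B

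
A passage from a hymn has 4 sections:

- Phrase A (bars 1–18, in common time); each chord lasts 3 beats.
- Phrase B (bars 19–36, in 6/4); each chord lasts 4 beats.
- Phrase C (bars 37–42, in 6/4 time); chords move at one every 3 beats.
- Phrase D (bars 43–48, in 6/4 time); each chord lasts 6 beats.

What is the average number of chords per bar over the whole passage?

23/16 chords per bar

A: 18 × 4 = 72 beats ÷ 3 = 24 chords.
B: 18 × 6 = 108 beats ÷ 4 = 27 chords.
C: 6 × 6 = 36 beats ÷ 3 = 12 chords.
D: 6 × 6 = 36 beats ÷ 6 = 6 chords.
Overall: 69 chords over 48 bars → 69/48 = 23/16 chords per bar.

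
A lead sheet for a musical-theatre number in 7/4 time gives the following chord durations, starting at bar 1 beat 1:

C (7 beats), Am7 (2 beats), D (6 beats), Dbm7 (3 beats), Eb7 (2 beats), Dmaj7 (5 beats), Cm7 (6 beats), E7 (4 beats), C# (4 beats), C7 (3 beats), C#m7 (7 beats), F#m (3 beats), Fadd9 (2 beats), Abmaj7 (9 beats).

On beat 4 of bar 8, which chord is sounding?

Fadd9

Beat 4 of bar 8 is beat (8−1)×7 + 4 = 53 overall.
Running totals: C ends at 7, Am7 ends at 9, D ends at 15, Dbm7 ends at 18, Eb7 ends at 20, Dmaj7 ends at 25, Cm7 ends at 31, E7 ends at 35, C# ends at 39, C7 ends at 42, C#m7 ends at 49, F#m ends at 52, Fadd9 ends at 54.
Beat 53 falls within Fadd9.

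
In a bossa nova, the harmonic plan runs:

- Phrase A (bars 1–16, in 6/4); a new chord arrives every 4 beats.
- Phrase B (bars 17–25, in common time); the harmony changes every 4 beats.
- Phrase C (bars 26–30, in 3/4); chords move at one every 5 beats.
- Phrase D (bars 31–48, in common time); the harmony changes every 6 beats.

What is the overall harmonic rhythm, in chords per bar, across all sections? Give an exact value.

A: 16 × 6 = 96 beats ÷ 4 = 24 chords.
B: 9 × 4 = 36 beats ÷ 4 = 9 chords.
C: 5 × 3 = 15 beats ÷ 5 = 3 chords.
D: 18 × 4 = 72 beats ÷ 6 = 12 chords.
Overall: 48 chords over 48 bars → 48/48 = 1 chords per bar.

1 chords per bar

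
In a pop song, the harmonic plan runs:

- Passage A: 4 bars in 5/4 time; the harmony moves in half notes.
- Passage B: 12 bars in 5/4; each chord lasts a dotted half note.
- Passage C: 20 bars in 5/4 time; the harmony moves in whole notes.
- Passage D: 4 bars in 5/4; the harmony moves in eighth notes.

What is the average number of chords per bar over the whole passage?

A: 4 × 5 = 20 beats ÷ 2 = 10 chords.
B: 12 × 5 = 60 beats ÷ 3 = 20 chords.
C: 20 × 5 = 100 beats ÷ 4 = 25 chords.
D: 4 × 5 = 20 beats ÷ 0.5 = 40 chords.
Overall: 95 chords over 40 bars → 95/40 = 2.375 chords per bar.

2.375 chords per bar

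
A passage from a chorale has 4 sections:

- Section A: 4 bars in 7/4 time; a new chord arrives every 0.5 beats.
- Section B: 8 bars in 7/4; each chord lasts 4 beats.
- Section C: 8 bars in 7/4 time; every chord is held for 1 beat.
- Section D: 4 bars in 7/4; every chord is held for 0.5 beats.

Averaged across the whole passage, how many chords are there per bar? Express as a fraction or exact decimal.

91/12 chords per bar

A: 4 × 7 = 28 beats ÷ 0.5 = 56 chords.
B: 8 × 7 = 56 beats ÷ 4 = 14 chords.
C: 8 × 7 = 56 beats ÷ 1 = 56 chords.
D: 4 × 7 = 28 beats ÷ 0.5 = 56 chords.
Overall: 182 chords over 24 bars → 182/24 = 91/12 chords per bar.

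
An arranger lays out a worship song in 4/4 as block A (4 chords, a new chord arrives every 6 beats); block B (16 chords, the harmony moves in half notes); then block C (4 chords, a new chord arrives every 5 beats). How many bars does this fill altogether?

19 bars

A: 4 × 6 = 24 beats = 6 bars.
B: 16 × 2 = 32 beats = 8 bars.
C: 4 × 5 = 20 beats = 5 bars.
Total: 6 + 8 + 5 = 19 bars.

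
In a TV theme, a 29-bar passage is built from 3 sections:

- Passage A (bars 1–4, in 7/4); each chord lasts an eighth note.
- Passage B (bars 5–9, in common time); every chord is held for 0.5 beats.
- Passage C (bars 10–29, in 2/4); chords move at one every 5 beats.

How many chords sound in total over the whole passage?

A: 4·7 = 28 beats, 28/0.5 = 56 chords.
B: 5·4 = 20 beats, 20/0.5 = 40 chords.
C: 20·2 = 40 beats, 40/5 = 8 chords.
Total: 56 + 40 + 8 = 104.

104 chords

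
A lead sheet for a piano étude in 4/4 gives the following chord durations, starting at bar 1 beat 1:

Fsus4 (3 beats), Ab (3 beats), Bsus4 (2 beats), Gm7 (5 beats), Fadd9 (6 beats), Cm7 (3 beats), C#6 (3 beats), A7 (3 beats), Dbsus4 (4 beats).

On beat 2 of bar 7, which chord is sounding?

A7

Beat 2 of bar 7 is beat (7−1)×4 + 2 = 26 overall.
Running totals: Fsus4 ends at 3, Ab ends at 6, Bsus4 ends at 8, Gm7 ends at 13, Fadd9 ends at 19, Cm7 ends at 22, C#6 ends at 25, A7 ends at 28.
Beat 26 falls within A7.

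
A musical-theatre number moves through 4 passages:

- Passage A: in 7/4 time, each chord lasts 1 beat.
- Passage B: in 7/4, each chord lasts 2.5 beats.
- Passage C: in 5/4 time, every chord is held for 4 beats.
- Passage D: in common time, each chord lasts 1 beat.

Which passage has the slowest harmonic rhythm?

Passage C

A: 7 beats/bar ÷ 1 beat/chord = 7 chords/bar.
B: 7 beats/bar ÷ 2.5 beats/chord = 2.8 chords/bar.
C: 5 beats/bar ÷ 4 beats/chord = 1.25 chords/bar.
D: 4 beats/bar ÷ 1 beat/chord = 4 chords/bar.
Slowest is C at 1.25 chords/bar.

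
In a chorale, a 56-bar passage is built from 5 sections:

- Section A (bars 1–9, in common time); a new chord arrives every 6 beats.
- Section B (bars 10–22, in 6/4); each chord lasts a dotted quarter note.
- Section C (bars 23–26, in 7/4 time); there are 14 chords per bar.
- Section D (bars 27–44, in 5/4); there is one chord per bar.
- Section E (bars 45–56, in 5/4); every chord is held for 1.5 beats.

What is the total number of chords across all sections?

A: 9 bars × 4 beats = 36 beats; 6 beats/chord → 6 chords.
B: 13 bars × 6 beats = 78 beats; 1.5 beats/chord → 52 chords.
C: 4 bars × 7 beats = 28 beats; 0.5 beats/chord → 56 chords.
D: 18 bars × 5 beats = 90 beats; 5 beats/chord → 18 chords.
E: 12 bars × 5 beats = 60 beats; 1.5 beats/chord → 40 chords.
Total: 6 + 52 + 56 + 18 + 40 = 172.

172 chords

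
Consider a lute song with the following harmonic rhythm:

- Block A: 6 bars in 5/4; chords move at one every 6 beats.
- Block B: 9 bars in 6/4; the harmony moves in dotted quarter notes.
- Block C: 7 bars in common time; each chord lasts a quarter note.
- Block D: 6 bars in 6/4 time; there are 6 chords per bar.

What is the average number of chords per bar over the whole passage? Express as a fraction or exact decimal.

A: 6 bars of 5 beats is 30 beats; at 6 beats each that's 5 chords.
B: 9 bars of 6 beats is 54 beats; at 1.5 beats each that's 36 chords.
C: 7 bars of 4 beats is 28 beats; at 1 beat each that's 28 chords.
D: 6 bars of 6 beats is 36 beats; at 1 beat each that's 36 chords.
Overall: 105 chords over 28 bars → 105/28 = 3.75 chords per bar.

3.75 chords per bar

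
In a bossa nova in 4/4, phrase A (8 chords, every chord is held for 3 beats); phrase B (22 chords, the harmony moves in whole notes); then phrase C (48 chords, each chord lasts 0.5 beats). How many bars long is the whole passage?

34 bars

A: 8 × 3 = 24 beats = 6 bars.
B: 22 × 4 = 88 beats = 22 bars.
C: 48 × 0.5 = 24 beats = 6 bars.
Total: 6 + 22 + 6 = 34 bars.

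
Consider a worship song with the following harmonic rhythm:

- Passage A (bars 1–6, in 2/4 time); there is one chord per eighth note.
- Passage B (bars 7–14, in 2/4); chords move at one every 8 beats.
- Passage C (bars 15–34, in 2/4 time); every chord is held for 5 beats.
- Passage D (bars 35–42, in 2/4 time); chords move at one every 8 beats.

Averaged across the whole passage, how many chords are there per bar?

A: 6 bars of 2 beats is 12 beats; at 0.5 beats each that's 24 chords.
B: 8 bars of 2 beats is 16 beats; at 8 beats each that's 2 chords.
C: 20 bars of 2 beats is 40 beats; at 5 beats each that's 8 chords.
D: 8 bars of 2 beats is 16 beats; at 8 beats each that's 2 chords.
Overall: 36 chords over 42 bars → 36/42 = 6/7 chords per bar.

6/7 chords per bar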